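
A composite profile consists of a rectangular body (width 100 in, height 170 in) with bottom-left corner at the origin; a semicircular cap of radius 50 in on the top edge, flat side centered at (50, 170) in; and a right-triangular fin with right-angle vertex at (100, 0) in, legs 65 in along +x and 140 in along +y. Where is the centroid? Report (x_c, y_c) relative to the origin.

x_c = 62.80 in, y_c = 94.53 in

rectangular body: A = 100 × 170 = 17000.00, centroid at (50.00, 85.00).
semicircular top: A = ½π·50² = 3926.99, centroid at (50.00, 191.22).
triangular fin: A = ½·65·140 = 4550.00, centroid at (121.67, 46.67).
ΣA = 25476.99 in², ΣAx_c = 1599932.87 in³, ΣAy_c = 2408255.11 in³.
x_c = 1599932.87/25476.99 = 62.80 in; y_c = 2408255.11/25476.99 = 94.53 in.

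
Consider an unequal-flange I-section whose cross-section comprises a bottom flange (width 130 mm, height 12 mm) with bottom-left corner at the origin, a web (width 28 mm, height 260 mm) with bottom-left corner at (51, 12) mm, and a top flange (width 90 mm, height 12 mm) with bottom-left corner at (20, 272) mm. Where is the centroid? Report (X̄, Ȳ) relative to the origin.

X̄ = 65.00 mm, Ȳ = 135.42 mm

bottom flange: A = 130 × 12 = 1560.00, centroid at (65.00, 6.00).
web: A = 28 × 260 = 7280.00, centroid at (65.00, 142.00).
top flange: A = 90 × 12 = 1080.00, centroid at (65.00, 278.00).
ΣA = 9920.00 mm², ΣAX̄ = 644800.00 mm³, ΣAȲ = 1343360.00 mm³.
X̄ = 644800.00/9920.00 = 65.00 mm; Ȳ = 1343360.00/9920.00 = 135.42 mm.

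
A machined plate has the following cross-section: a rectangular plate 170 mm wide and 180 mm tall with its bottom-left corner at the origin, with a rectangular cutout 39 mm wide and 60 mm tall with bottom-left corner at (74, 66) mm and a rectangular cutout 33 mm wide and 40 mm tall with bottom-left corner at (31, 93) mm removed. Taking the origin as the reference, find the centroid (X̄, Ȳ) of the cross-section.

X̄ = 86.10 mm, Ȳ = 88.35 mm

Part | A | x̄ᵢ | ȳᵢ | A·x̄ᵢ | A·ȳᵢ
plate | 30600.00 | 85.00 | 90.00 | 2601000.00 | 2754000.00
hole 1 | -2340.00 | 93.50 | 96.00 | -218790.00 | -224640.00
hole 2 | -1320.00 | 47.50 | 113.00 | -62700.00 | -149160.00
Σ | 26940.00 |  |  | 2319510.00 | 2380200.00
X̄ = 2319510.00 / 26940.00 = 86.10 mm
Ȳ = 2380200.00 / 26940.00 = 88.35 mm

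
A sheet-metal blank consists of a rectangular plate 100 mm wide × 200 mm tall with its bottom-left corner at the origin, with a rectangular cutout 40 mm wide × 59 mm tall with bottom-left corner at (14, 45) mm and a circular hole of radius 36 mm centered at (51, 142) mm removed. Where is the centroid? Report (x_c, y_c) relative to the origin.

Part | A | x̄ᵢ | ȳᵢ | A·x̄ᵢ | A·ȳᵢ
plate | 20000.00 | 50.00 | 100.00 | 1000000.00 | 2000000.00
hole 1 | -2360.00 | 34.00 | 74.50 | -80240.00 | -175820.00
hole 2 | -4071.50 | 51.00 | 142.00 | -207646.71 | -578153.58
Σ | 13568.50 |  |  | 712113.29 | 1246026.42
x_c = 712113.29 / 13568.50 = 52.48 mm
y_c = 1246026.42 / 13568.50 = 91.83 mm

x_c = 52.48 mm, y_c = 91.83 mm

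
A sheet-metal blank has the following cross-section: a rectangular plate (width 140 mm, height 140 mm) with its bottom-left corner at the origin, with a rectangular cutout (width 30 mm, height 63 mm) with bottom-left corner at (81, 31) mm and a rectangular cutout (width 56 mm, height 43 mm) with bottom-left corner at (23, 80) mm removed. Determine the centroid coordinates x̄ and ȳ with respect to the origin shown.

x̄ = 69.78 mm, ȳ = 65.97 mm

plate: A = 140 × 140 = 19600.00, centroid at (70.00, 70.00).
hole 1: A = −(30 × 63) = -1890.00, centroid at (96.00, 62.50).
hole 2: A = −(56 × 43) = -2408.00, centroid at (51.00, 101.50).
ΣA = 15302.00 mm²
ΣAx̄ = (19600.00)(70.00) + (-1890.00)(96.00) + (-2408.00)(51.00) = 1067752.00 mm³
ΣAȳ = (19600.00)(70.00) + (-1890.00)(62.50) + (-2408.00)(101.50) = 1009463.00 mm³
x̄ = 1067752.00 / 15302.00 = 69.78 mm
ȳ = 1009463.00 / 15302.00 = 65.97 mm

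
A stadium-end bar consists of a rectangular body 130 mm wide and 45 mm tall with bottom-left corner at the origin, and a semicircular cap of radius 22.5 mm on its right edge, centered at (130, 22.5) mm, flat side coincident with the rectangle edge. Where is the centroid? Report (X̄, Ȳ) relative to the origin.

rectangular body: A = 130 × 45 = 5850.00, centroid at (65.00, 22.50).
semicircular end: A = ½π·22.5² = 795.22, centroid at (139.55, 22.50).
ΣA = 6645.22 mm²
ΣAX̄ = (5850.00)(65.00) + (795.22)(139.55) = 491221.78 mm³
ΣAȲ = (5850.00)(22.50) + (795.22)(22.50) = 149517.35 mm³
X̄ = 491221.78 / 6645.22 = 73.92 mm
Ȳ = 149517.35 / 6645.22 = 22.50 mm

X̄ = 73.92 mm, Ȳ = 22.50 mm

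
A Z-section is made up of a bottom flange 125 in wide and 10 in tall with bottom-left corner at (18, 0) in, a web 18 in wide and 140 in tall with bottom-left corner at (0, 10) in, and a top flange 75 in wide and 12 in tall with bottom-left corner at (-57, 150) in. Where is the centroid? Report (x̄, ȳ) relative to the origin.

Part | A | x̄ᵢ | ȳᵢ | A·x̄ᵢ | A·ȳᵢ
bottom flange | 1250.00 | 80.50 | 5.00 | 100625.00 | 6250.00
web | 2520.00 | 9.00 | 80.00 | 22680.00 | 201600.00
top flange | 900.00 | -19.50 | 156.00 | -17550.00 | 140400.00
Σ | 4670.00 |  |  | 105755.00 | 348250.00
x̄ = 105755.00 / 4670.00 = 22.65 in
ȳ = 348250.00 / 4670.00 = 74.57 in

x̄ = 22.65 in, ȳ = 74.57 in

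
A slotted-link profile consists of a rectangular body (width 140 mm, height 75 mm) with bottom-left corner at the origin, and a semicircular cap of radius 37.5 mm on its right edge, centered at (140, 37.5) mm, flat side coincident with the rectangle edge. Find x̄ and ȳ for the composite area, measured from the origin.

x̄ = 84.93 mm, ȳ = 37.50 mm

rectangular body: A = 140 × 75 = 10500.00, centroid at (70.00, 37.50).
semicircular end: A = ½π·37.5² = 2208.93, centroid at (155.92, 37.50).
ΣA = 12708.93 mm²
ΣAx̄ = (10500.00)(70.00) + (2208.93)(155.92) = 1079406.78 mm³
ΣAȳ = (10500.00)(37.50) + (2208.93)(37.50) = 476584.96 mm³
x̄ = 1079406.78 / 12708.93 = 84.93 mm
ȳ = 476584.96 / 12708.93 = 37.50 mm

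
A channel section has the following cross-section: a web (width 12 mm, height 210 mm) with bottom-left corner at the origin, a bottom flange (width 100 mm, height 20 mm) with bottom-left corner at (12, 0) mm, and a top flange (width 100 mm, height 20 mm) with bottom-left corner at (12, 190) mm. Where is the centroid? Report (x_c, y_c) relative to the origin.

web: A = 12 × 210 = 2520.00, centroid at (6.00, 105.00).
bottom flange: A = 100 × 20 = 2000.00, centroid at (62.00, 10.00).
top flange: A = 100 × 20 = 2000.00, centroid at (62.00, 200.00).
ΣA = 6520.00 mm²
ΣAx_c = (2520.00)(6.00) + (2000.00)(62.00) + (2000.00)(62.00) = 263120.00 mm³
ΣAy_c = (2520.00)(105.00) + (2000.00)(10.00) + (2000.00)(200.00) = 684600.00 mm³
x_c = 263120.00 / 6520.00 = 40.36 mm
y_c = 684600.00 / 6520.00 = 105.00 mm

x_c = 40.36 mm, y_c = 105.00 mm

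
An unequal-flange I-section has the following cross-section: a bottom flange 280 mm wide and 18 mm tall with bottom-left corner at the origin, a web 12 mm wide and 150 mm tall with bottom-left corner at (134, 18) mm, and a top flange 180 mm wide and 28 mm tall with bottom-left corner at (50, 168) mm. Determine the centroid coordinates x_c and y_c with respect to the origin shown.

bottom flange: A = 280 × 18 = 5040.00, centroid at (140.00, 9.00).
web: A = 12 × 150 = 1800.00, centroid at (140.00, 93.00).
top flange: A = 180 × 28 = 5040.00, centroid at (140.00, 182.00).
ΣA = 11880.00 mm²
ΣAx_c = (5040.00)(140.00) + (1800.00)(140.00) + (5040.00)(140.00) = 1663200.00 mm³
ΣAy_c = (5040.00)(9.00) + (1800.00)(93.00) + (5040.00)(182.00) = 1130040.00 mm³
x_c = 1663200.00 / 11880.00 = 140.00 mm
y_c = 1130040.00 / 11880.00 = 95.12 mm

x_c = 140.00 mm, y_c = 95.12 mm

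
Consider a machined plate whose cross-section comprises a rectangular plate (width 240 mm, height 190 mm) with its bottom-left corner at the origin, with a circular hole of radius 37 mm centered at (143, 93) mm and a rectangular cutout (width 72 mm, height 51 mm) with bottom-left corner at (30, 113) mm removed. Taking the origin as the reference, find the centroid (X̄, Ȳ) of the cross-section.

plate: A = 240 × 190 = 45600.00, centroid at (120.00, 95.00).
hole 1: A = −π·37² = -4300.84, centroid at (143.00, 93.00).
hole 2: A = −(72 × 51) = -3672.00, centroid at (66.00, 138.50).
ΣA = 37627.16 mm², ΣAX̄ = 4614627.83 mm³, ΣAȲ = 3423449.85 mm³.
X̄ = 4614627.83/37627.16 = 122.64 mm; Ȳ = 3423449.85/37627.16 = 90.98 mm.

X̄ = 122.64 mm, Ȳ = 90.98 mm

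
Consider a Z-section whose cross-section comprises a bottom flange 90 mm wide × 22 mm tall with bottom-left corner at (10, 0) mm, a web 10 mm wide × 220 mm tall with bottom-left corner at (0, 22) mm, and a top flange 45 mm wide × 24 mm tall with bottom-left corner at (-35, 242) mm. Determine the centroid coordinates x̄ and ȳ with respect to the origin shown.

bottom flange: A = 90 × 22 = 1980.00, centroid at (55.00, 11.00).
web: A = 10 × 220 = 2200.00, centroid at (5.00, 132.00).
top flange: A = 45 × 24 = 1080.00, centroid at (-12.50, 254.00).
ΣA = 5260.00 mm², ΣAx̄ = 106400.00 mm³, ΣAȳ = 586500.00 mm³.
x̄ = 106400.00/5260.00 = 20.23 mm; ȳ = 586500.00/5260.00 = 111.50 mm.

x̄ = 20.23 mm, ȳ = 111.50 mm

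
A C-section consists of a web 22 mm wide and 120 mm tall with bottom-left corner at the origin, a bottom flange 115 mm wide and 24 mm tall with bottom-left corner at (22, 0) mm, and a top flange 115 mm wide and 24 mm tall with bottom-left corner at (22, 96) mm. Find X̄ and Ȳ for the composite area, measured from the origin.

Part | A | x̄ᵢ | ȳᵢ | A·x̄ᵢ | A·ȳᵢ
web | 2640.00 | 11.00 | 60.00 | 29040.00 | 158400.00
bottom flange | 2760.00 | 79.50 | 12.00 | 219420.00 | 33120.00
top flange | 2760.00 | 79.50 | 108.00 | 219420.00 | 298080.00
Σ | 8160.00 |  |  | 467880.00 | 489600.00
X̄ = 467880.00 / 8160.00 = 57.34 mm
Ȳ = 489600.00 / 8160.00 = 60.00 mm

X̄ = 57.34 mm, Ȳ = 60.00 mm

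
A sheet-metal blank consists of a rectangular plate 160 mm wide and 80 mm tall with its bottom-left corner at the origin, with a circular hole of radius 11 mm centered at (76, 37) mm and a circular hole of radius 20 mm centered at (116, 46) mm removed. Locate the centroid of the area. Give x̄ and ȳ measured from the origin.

Part | A | x̄ᵢ | ȳᵢ | A·x̄ᵢ | A·ȳᵢ
plate | 12800.00 | 80.00 | 40.00 | 1024000.00 | 512000.00
hole 1 | -380.13 | 76.00 | 37.00 | -28890.09 | -14064.91
hole 2 | -1256.64 | 116.00 | 46.00 | -145769.90 | -57805.30
Σ | 11163.23 |  |  | 849340.01 | 440129.78
x̄ = 849340.01 / 11163.23 = 76.08 mm
ȳ = 440129.78 / 11163.23 = 39.43 mm

x̄ = 76.08 mm, ȳ = 39.43 mm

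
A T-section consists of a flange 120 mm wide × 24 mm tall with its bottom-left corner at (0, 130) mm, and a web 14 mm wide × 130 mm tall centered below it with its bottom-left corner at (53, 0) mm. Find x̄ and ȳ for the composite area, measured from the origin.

x̄ = 60.00 mm, ȳ = 112.18 mm

Part | A | x̄ᵢ | ȳᵢ | A·x̄ᵢ | A·ȳᵢ
web | 1820.00 | 60.00 | 65.00 | 109200.00 | 118300.00
flange | 2880.00 | 60.00 | 142.00 | 172800.00 | 408960.00
Σ | 4700.00 |  |  | 282000.00 | 527260.00
x̄ = 282000.00 / 4700.00 = 60.00 mm
ȳ = 527260.00 / 4700.00 = 112.18 mm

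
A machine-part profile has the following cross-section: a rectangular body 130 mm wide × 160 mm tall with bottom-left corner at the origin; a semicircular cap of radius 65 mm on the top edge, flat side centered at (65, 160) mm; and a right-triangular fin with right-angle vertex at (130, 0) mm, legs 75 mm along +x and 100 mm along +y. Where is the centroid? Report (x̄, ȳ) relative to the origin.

rectangular body: A = 130 × 160 = 20800.00, centroid at (65.00, 80.00).
semicircular top: A = ½π·65² = 6636.61, centroid at (65.00, 187.59).
triangular fin: A = ½·75·100 = 3750.00, centroid at (155.00, 33.33).
ΣA = 31186.61 mm²
ΣAx̄ = (20800.00)(65.00) + (6636.61)(65.00) + (3750.00)(155.00) = 2364629.94 mm³
ΣAȳ = (20800.00)(80.00) + (6636.61)(187.59) + (3750.00)(33.33) = 3033941.65 mm³
x̄ = 2364629.94 / 31186.61 = 75.82 mm
ȳ = 3033941.65 / 31186.61 = 97.28 mm

x̄ = 75.82 mm, ȳ = 97.28 mm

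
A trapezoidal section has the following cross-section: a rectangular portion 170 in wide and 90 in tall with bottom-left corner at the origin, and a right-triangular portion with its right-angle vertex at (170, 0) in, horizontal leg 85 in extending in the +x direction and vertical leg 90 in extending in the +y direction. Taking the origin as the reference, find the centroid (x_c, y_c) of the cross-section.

x_c = 107.67 in, y_c = 42.00 in

Part | A | x̄ᵢ | ȳᵢ | A·x̄ᵢ | A·ȳᵢ
rectangular portion | 15300.00 | 85.00 | 45.00 | 1300500.00 | 688500.00
triangular portion | 3825.00 | 198.33 | 30.00 | 758625.00 | 114750.00
Σ | 19125.00 |  |  | 2059125.00 | 803250.00
x_c = 2059125.00 / 19125.00 = 107.67 in
y_c = 803250.00 / 19125.00 = 42.00 in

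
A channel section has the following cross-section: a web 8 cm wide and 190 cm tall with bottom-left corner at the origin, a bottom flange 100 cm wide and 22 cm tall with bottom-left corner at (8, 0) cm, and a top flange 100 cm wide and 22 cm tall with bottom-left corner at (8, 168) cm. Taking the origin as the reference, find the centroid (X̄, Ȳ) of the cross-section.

X̄ = 44.14 cm, Ȳ = 95.00 cm

web: A = 8 × 190 = 1520.00, centroid at (4.00, 95.00).
bottom flange: A = 100 × 22 = 2200.00, centroid at (58.00, 11.00).
top flange: A = 100 × 22 = 2200.00, centroid at (58.00, 179.00).
ΣA = 5920.00 cm², ΣAX̄ = 261280.00 cm³, ΣAȲ = 562400.00 cm³.
X̄ = 261280.00/5920.00 = 44.14 cm; Ȳ = 562400.00/5920.00 = 95.00 cm.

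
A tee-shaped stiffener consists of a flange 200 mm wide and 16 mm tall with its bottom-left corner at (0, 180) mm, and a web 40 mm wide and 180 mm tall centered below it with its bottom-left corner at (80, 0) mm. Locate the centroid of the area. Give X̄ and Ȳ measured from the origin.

web: A = 40 × 180 = 7200.00, centroid at (100.00, 90.00).
flange: A = 200 × 16 = 3200.00, centroid at (100.00, 188.00).
ΣA = 10400.00 mm²
ΣAX̄ = (7200.00)(100.00) + (3200.00)(100.00) = 1040000.00 mm³
ΣAȲ = (7200.00)(90.00) + (3200.00)(188.00) = 1249600.00 mm³
X̄ = 1040000.00 / 10400.00 = 100.00 mm
Ȳ = 1249600.00 / 10400.00 = 120.15 mm

X̄ = 100.00 mm, Ȳ = 120.15 mm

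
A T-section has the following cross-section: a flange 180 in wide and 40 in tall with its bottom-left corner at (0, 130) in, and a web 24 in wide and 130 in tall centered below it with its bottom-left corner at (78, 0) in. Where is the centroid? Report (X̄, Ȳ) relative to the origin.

X̄ = 90.00 in, Ȳ = 124.30 in

web: A = 24 × 130 = 3120.00, centroid at (90.00, 65.00).
flange: A = 180 × 40 = 7200.00, centroid at (90.00, 150.00).
ΣA = 10320.00 in², ΣAX̄ = 928800.00 in³, ΣAȲ = 1282800.00 in³.
X̄ = 928800.00/10320.00 = 90.00 in; Ȳ = 1282800.00/10320.00 = 124.30 in.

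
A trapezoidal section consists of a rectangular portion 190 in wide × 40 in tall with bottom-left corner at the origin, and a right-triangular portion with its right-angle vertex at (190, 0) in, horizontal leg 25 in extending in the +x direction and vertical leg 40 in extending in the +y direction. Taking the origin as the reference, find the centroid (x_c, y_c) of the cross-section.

Part | A | x̄ᵢ | ȳᵢ | A·x̄ᵢ | A·ȳᵢ
rectangular portion | 7600.00 | 95.00 | 20.00 | 722000.00 | 152000.00
triangular portion | 500.00 | 198.33 | 13.33 | 99166.67 | 6666.67
Σ | 8100.00 |  |  | 821166.67 | 158666.67
x_c = 821166.67 / 8100.00 = 101.38 in
y_c = 158666.67 / 8100.00 = 19.59 in

x_c = 101.38 in, y_c = 19.59 in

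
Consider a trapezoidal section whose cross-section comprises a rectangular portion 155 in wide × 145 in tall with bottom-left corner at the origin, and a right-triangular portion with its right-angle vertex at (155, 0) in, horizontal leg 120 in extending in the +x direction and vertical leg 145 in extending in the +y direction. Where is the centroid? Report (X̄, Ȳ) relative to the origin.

Part | A | x̄ᵢ | ȳᵢ | A·x̄ᵢ | A·ȳᵢ
rectangular portion | 22475.00 | 77.50 | 72.50 | 1741812.50 | 1629437.50
triangular portion | 8700.00 | 195.00 | 48.33 | 1696500.00 | 420500.00
Σ | 31175.00 |  |  | 3438312.50 | 2049937.50
X̄ = 3438312.50 / 31175.00 = 110.29 in
Ȳ = 2049937.50 / 31175.00 = 65.76 in

X̄ = 110.29 in, Ȳ = 65.76 in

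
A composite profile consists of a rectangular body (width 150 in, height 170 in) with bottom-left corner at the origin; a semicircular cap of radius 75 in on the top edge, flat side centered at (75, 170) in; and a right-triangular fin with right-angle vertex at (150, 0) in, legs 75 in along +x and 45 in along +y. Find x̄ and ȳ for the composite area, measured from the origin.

x̄ = 79.68 in, ȳ = 110.38 in

rectangular body: A = 150 × 170 = 25500.00, centroid at (75.00, 85.00).
semicircular top: A = ½π·75² = 8835.73, centroid at (75.00, 201.83).
triangular fin: A = ½·75·45 = 1687.50, centroid at (175.00, 15.00).
ΣA = 36023.23 in², ΣAx̄ = 2870492.20 in³, ΣAȳ = 3976136.49 in³.
x̄ = 2870492.20/36023.23 = 79.68 in; ȳ = 3976136.49/36023.23 = 110.38 in.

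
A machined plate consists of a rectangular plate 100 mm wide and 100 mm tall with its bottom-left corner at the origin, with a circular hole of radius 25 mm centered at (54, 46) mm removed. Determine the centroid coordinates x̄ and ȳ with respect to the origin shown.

plate: A = 100 × 100 = 10000.00, centroid at (50.00, 50.00).
hole: A = −π·25² = -1963.50, centroid at (54.00, 46.00).
ΣA = 8036.50 mm²
ΣAx̄ = (10000.00)(50.00) + (-1963.50)(54.00) = 393971.25 mm³
ΣAȳ = (10000.00)(50.00) + (-1963.50)(46.00) = 409679.21 mm³
x̄ = 393971.25 / 8036.50 = 49.02 mm
ȳ = 409679.21 / 8036.50 = 50.98 mm

x̄ = 49.02 mm, ȳ = 50.98 mm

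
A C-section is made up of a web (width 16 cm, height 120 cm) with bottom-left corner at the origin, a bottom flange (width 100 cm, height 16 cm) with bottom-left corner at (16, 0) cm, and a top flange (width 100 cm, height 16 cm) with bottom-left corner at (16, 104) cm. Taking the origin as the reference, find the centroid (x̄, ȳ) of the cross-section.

x̄ = 44.25 cm, ȳ = 60.00 cm

Part | A | x̄ᵢ | ȳᵢ | A·x̄ᵢ | A·ȳᵢ
web | 1920.00 | 8.00 | 60.00 | 15360.00 | 115200.00
bottom flange | 1600.00 | 66.00 | 8.00 | 105600.00 | 12800.00
top flange | 1600.00 | 66.00 | 112.00 | 105600.00 | 179200.00
Σ | 5120.00 |  |  | 226560.00 | 307200.00
x̄ = 226560.00 / 5120.00 = 44.25 cm
ȳ = 307200.00 / 5120.00 = 60.00 cm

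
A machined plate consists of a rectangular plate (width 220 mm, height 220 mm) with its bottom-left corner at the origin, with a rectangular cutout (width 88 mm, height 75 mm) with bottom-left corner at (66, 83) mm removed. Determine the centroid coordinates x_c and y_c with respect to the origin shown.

plate: A = 220 × 220 = 48400.00, centroid at (110.00, 110.00).
hole: A = −(88 × 75) = -6600.00, centroid at (110.00, 120.50).
ΣA = 41800.00 mm², ΣAx_c = 4598000.00 mm³, ΣAy_c = 4528700.00 mm³.
x_c = 4598000.00/41800.00 = 110.00 mm; y_c = 4528700.00/41800.00 = 108.34 mm.

x_c = 110.00 mm, y_c = 108.34 mm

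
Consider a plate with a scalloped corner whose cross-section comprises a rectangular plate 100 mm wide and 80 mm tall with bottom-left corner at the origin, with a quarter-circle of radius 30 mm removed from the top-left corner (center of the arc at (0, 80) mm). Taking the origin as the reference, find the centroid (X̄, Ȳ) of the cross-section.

X̄ = 53.61 mm, Ȳ = 37.36 mm

plate: A = 100 × 80 = 8000.00, centroid at (50.00, 40.00).
removed quarter-circle: A = −¼π·30² = -706.86, centroid at (12.73, 67.27).
ΣA = 7293.14 mm², ΣAX̄ = 391000.00 mm³, ΣAȲ = 272451.33 mm³.
X̄ = 391000.00/7293.14 = 53.61 mm; Ȳ = 272451.33/7293.14 = 37.36 mm.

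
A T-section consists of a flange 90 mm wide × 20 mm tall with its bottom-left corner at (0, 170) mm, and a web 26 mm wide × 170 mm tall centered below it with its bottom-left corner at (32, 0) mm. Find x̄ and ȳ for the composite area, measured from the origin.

x̄ = 45.00 mm, ȳ = 112.49 mm

Part | A | x̄ᵢ | ȳᵢ | A·x̄ᵢ | A·ȳᵢ
web | 4420.00 | 45.00 | 85.00 | 198900.00 | 375700.00
flange | 1800.00 | 45.00 | 180.00 | 81000.00 | 324000.00
Σ | 6220.00 |  |  | 279900.00 | 699700.00
x̄ = 279900.00 / 6220.00 = 45.00 mm
ȳ = 699700.00 / 6220.00 = 112.49 mm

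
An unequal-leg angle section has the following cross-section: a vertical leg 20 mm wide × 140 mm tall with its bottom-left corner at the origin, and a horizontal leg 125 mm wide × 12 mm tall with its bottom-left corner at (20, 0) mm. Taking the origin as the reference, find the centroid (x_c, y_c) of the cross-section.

x_c = 35.29 mm, y_c = 47.67 mm

Part | A | x̄ᵢ | ȳᵢ | A·x̄ᵢ | A·ȳᵢ
vertical leg | 2800.00 | 10.00 | 70.00 | 28000.00 | 196000.00
horizontal leg | 1500.00 | 82.50 | 6.00 | 123750.00 | 9000.00
Σ | 4300.00 |  |  | 151750.00 | 205000.00
x_c = 151750.00 / 4300.00 = 35.29 mm
y_c = 205000.00 / 4300.00 = 47.67 mm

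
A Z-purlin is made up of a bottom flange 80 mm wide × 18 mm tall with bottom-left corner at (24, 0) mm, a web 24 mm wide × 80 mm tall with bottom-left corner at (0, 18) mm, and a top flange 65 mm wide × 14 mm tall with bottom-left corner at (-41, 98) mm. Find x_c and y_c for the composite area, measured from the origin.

x_c = 25.17 mm, y_c = 51.49 mm

bottom flange: A = 80 × 18 = 1440.00, centroid at (64.00, 9.00).
web: A = 24 × 80 = 1920.00, centroid at (12.00, 58.00).
top flange: A = 65 × 14 = 910.00, centroid at (-8.50, 105.00).
ΣA = 4270.00 mm², ΣAx_c = 107465.00 mm³, ΣAy_c = 219870.00 mm³.
x_c = 107465.00/4270.00 = 25.17 mm; y_c = 219870.00/4270.00 = 51.49 mm.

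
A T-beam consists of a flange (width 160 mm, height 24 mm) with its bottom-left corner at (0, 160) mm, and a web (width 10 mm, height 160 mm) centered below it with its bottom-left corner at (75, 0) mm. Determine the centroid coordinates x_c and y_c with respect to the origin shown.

web: A = 10 × 160 = 1600.00, centroid at (80.00, 80.00).
flange: A = 160 × 24 = 3840.00, centroid at (80.00, 172.00).
ΣA = 5440.00 mm²
ΣAx_c = (1600.00)(80.00) + (3840.00)(80.00) = 435200.00 mm³
ΣAy_c = (1600.00)(80.00) + (3840.00)(172.00) = 788480.00 mm³
x_c = 435200.00 / 5440.00 = 80.00 mm
y_c = 788480.00 / 5440.00 = 144.94 mm

x_c = 80.00 mm, y_c = 144.94 mm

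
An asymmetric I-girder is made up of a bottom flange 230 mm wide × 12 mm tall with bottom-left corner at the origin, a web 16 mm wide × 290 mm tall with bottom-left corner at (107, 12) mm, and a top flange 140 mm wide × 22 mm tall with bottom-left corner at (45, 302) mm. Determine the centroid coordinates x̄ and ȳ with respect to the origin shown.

Part | A | x̄ᵢ | ȳᵢ | A·x̄ᵢ | A·ȳᵢ
bottom flange | 2760.00 | 115.00 | 6.00 | 317400.00 | 16560.00
web | 4640.00 | 115.00 | 157.00 | 533600.00 | 728480.00
top flange | 3080.00 | 115.00 | 313.00 | 354200.00 | 964040.00
Σ | 10480.00 |  |  | 1205200.00 | 1709080.00
x̄ = 1205200.00 / 10480.00 = 115.00 mm
ȳ = 1709080.00 / 10480.00 = 163.08 mm

x̄ = 115.00 mm, ȳ = 163.08 mm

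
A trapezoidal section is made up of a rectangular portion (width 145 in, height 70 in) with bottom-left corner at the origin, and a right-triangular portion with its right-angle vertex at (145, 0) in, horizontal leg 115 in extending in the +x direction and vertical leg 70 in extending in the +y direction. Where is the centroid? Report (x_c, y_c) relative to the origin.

x_c = 103.97 in, y_c = 31.69 in

Part | A | x̄ᵢ | ȳᵢ | A·x̄ᵢ | A·ȳᵢ
rectangular portion | 10150.00 | 72.50 | 35.00 | 735875.00 | 355250.00
triangular portion | 4025.00 | 183.33 | 23.33 | 737916.67 | 93916.67
Σ | 14175.00 |  |  | 1473791.67 | 449166.67
x_c = 1473791.67 / 14175.00 = 103.97 in
y_c = 449166.67 / 14175.00 = 31.69 in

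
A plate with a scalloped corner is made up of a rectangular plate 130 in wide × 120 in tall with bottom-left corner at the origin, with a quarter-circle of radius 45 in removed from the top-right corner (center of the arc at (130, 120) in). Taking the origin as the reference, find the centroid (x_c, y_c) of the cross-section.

plate: A = 130 × 120 = 15600.00, centroid at (65.00, 60.00).
removed quarter-circle: A = −¼π·45² = -1590.43, centroid at (110.90, 100.90).
ΣA = 14009.57 in²
ΣAx_c = (15600.00)(65.00) + (-1590.43)(110.90) = 837618.93 in³
ΣAy_c = (15600.00)(60.00) + (-1590.43)(100.90) = 775523.25 in³
x_c = 837618.93 / 14009.57 = 59.79 in
y_c = 775523.25 / 14009.57 = 55.36 in

x_c = 59.79 in, y_c = 55.36 in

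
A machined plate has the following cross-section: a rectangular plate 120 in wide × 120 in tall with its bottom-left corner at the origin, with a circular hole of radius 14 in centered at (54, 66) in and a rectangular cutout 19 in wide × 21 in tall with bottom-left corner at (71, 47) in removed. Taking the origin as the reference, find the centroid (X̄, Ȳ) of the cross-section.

Part | A | x̄ᵢ | ȳᵢ | A·x̄ᵢ | A·ȳᵢ
plate | 14400.00 | 60.00 | 60.00 | 864000.00 | 864000.00
hole 1 | -615.75 | 54.00 | 66.00 | -33250.62 | -40639.64
hole 2 | -399.00 | 80.50 | 57.50 | -32119.50 | -22942.50
Σ | 13385.25 |  |  | 798629.88 | 800417.86
X̄ = 798629.88 / 13385.25 = 59.66 in
Ȳ = 800417.86 / 13385.25 = 59.80 in

X̄ = 59.66 in, Ȳ = 59.80 in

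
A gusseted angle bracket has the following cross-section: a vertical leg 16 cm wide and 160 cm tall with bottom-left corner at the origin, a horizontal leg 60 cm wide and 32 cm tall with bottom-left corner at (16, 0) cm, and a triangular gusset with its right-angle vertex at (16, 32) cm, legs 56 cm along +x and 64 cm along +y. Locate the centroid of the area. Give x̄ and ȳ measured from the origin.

vertical leg: A = 16 × 160 = 2560.00, centroid at (8.00, 80.00).
horizontal leg: A = 60 × 32 = 1920.00, centroid at (46.00, 16.00).
gusset: A = ½·56·64 = 1792.00, centroid at (34.67, 53.33).
ΣA = 6272.00 cm²
ΣAx̄ = (2560.00)(8.00) + (1920.00)(46.00) + (1792.00)(34.67) = 170922.67 cm³
ΣAȳ = (2560.00)(80.00) + (1920.00)(16.00) + (1792.00)(53.33) = 331093.33 cm³
x̄ = 170922.67 / 6272.00 = 27.25 cm
ȳ = 331093.33 / 6272.00 = 52.79 cm

x̄ = 27.25 cm, ȳ = 52.79 cm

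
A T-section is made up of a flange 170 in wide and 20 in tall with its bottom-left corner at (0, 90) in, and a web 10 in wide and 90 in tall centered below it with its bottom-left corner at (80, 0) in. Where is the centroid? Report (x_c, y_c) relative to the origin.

x_c = 85.00 in, y_c = 88.49 in

web: A = 10 × 90 = 900.00, centroid at (85.00, 45.00).
flange: A = 170 × 20 = 3400.00, centroid at (85.00, 100.00).
ΣA = 4300.00 in²
ΣAx_c = (900.00)(85.00) + (3400.00)(85.00) = 365500.00 in³
ΣAy_c = (900.00)(45.00) + (3400.00)(100.00) = 380500.00 in³
x_c = 365500.00 / 4300.00 = 85.00 in
y_c = 380500.00 / 4300.00 = 88.49 in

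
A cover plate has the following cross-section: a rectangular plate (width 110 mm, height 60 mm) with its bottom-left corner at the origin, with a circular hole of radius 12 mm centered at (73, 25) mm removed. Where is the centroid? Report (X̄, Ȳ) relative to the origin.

X̄ = 53.68 mm, Ȳ = 30.37 mm

plate: A = 110 × 60 = 6600.00, centroid at (55.00, 30.00).
hole: A = −π·12² = -452.39, centroid at (73.00, 25.00).
ΣA = 6147.61 mm²
ΣAX̄ = (6600.00)(55.00) + (-452.39)(73.00) = 329975.58 mm³
ΣAȲ = (6600.00)(30.00) + (-452.39)(25.00) = 186690.27 mm³
X̄ = 329975.58 / 6147.61 = 53.68 mm
Ȳ = 186690.27 / 6147.61 = 30.37 mm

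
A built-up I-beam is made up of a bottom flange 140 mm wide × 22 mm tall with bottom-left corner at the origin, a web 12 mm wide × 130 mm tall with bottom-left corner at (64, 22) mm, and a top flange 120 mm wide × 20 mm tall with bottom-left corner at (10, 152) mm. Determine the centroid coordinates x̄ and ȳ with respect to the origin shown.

bottom flange: A = 140 × 22 = 3080.00, centroid at (70.00, 11.00).
web: A = 12 × 130 = 1560.00, centroid at (70.00, 87.00).
top flange: A = 120 × 20 = 2400.00, centroid at (70.00, 162.00).
ΣA = 7040.00 mm²
ΣAx̄ = (3080.00)(70.00) + (1560.00)(70.00) + (2400.00)(70.00) = 492800.00 mm³
ΣAȳ = (3080.00)(11.00) + (1560.00)(87.00) + (2400.00)(162.00) = 558400.00 mm³
x̄ = 492800.00 / 7040.00 = 70.00 mm
ȳ = 558400.00 / 7040.00 = 79.32 mm

x̄ = 70.00 mm, ȳ = 79.32 mm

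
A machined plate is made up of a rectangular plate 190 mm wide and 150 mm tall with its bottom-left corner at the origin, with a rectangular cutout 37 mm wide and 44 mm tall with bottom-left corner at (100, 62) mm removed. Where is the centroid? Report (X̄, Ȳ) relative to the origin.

plate: A = 190 × 150 = 28500.00, centroid at (95.00, 75.00).
hole: A = −(37 × 44) = -1628.00, centroid at (118.50, 84.00).
ΣA = 26872.00 mm², ΣAX̄ = 2514582.00 mm³, ΣAȲ = 2000748.00 mm³.
X̄ = 2514582.00/26872.00 = 93.58 mm; Ȳ = 2000748.00/26872.00 = 74.45 mm.

X̄ = 93.58 mm, Ȳ = 74.45 mm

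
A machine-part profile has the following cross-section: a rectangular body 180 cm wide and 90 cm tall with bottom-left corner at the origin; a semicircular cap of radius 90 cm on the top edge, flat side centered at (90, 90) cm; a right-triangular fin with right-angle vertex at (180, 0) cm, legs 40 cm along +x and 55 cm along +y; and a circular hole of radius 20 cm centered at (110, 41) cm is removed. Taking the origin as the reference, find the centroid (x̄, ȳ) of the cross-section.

rectangular body: A = 180 × 90 = 16200.00, centroid at (90.00, 45.00).
semicircular top: A = ½π·90² = 12723.45, centroid at (90.00, 128.20).
triangular fin: A = ½·40·55 = 1100.00, centroid at (193.33, 18.33).
hole: A = −π·20² = -1256.64, centroid at (110.00, 41.00).
ΣA = 28766.81 cm²
ΣAx̄ = (16200.00)(90.00) + (12723.45)(90.00) + (1100.00)(193.33) + (-1256.64)(110.00) = 2677547.11 cm³
ΣAȳ = (16200.00)(45.00) + (12723.45)(128.20) + (1100.00)(18.33) + (-1256.64)(41.00) = 2328755.07 cm³
x̄ = 2677547.11 / 28766.81 = 93.08 cm
ȳ = 2328755.07 / 28766.81 = 80.95 cm

x̄ = 93.08 cm, ȳ = 80.95 cm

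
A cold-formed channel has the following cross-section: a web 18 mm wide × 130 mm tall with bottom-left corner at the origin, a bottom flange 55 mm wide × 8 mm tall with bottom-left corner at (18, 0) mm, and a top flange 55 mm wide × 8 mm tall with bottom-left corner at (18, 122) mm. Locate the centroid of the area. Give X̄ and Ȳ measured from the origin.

X̄ = 18.98 mm, Ȳ = 65.00 mm

Part | A | x̄ᵢ | ȳᵢ | A·x̄ᵢ | A·ȳᵢ
web | 2340.00 | 9.00 | 65.00 | 21060.00 | 152100.00
bottom flange | 440.00 | 45.50 | 4.00 | 20020.00 | 1760.00
top flange | 440.00 | 45.50 | 126.00 | 20020.00 | 55440.00
Σ | 3220.00 |  |  | 61100.00 | 209300.00
X̄ = 61100.00 / 3220.00 = 18.98 mm
Ȳ = 209300.00 / 3220.00 = 65.00 mm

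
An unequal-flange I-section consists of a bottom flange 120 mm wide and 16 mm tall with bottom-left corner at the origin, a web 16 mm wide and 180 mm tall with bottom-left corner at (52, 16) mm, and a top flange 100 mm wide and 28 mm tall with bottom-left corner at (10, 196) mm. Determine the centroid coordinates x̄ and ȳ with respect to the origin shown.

x̄ = 60.00 mm, ȳ = 119.56 mm

bottom flange: A = 120 × 16 = 1920.00, centroid at (60.00, 8.00).
web: A = 16 × 180 = 2880.00, centroid at (60.00, 106.00).
top flange: A = 100 × 28 = 2800.00, centroid at (60.00, 210.00).
ΣA = 7600.00 mm², ΣAx̄ = 456000.00 mm³, ΣAȳ = 908640.00 mm³.
x̄ = 456000.00/7600.00 = 60.00 mm; ȳ = 908640.00/7600.00 = 119.56 mm.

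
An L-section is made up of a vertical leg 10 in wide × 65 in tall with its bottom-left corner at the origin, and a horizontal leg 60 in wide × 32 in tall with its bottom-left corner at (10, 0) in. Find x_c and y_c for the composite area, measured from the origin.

x_c = 31.15 in, y_c = 20.17 in

vertical leg: A = 10 × 65 = 650.00, centroid at (5.00, 32.50).
horizontal leg: A = 60 × 32 = 1920.00, centroid at (40.00, 16.00).
ΣA = 2570.00 in², ΣAx_c = 80050.00 in³, ΣAy_c = 51845.00 in³.
x_c = 80050.00/2570.00 = 31.15 in; y_c = 51845.00/2570.00 = 20.17 in.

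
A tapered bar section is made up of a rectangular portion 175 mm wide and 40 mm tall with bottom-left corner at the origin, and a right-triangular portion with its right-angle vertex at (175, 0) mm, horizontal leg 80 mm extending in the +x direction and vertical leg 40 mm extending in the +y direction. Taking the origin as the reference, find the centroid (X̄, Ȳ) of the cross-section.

X̄ = 108.74 mm, Ȳ = 18.76 mm

rectangular portion: A = 175 × 40 = 7000.00, centroid at (87.50, 20.00).
triangular portion: A = ½·80·40 = 1600.00, centroid at (201.67, 13.33).
ΣA = 8600.00 mm², ΣAX̄ = 935166.67 mm³, ΣAȲ = 161333.33 mm³.
X̄ = 935166.67/8600.00 = 108.74 mm; Ȳ = 161333.33/8600.00 = 18.76 mm.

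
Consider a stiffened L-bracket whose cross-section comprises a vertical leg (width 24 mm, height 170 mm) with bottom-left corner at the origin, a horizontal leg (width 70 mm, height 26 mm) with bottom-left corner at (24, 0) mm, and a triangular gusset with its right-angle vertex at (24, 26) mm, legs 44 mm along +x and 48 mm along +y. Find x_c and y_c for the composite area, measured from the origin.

vertical leg: A = 24 × 170 = 4080.00, centroid at (12.00, 85.00).
horizontal leg: A = 70 × 26 = 1820.00, centroid at (59.00, 13.00).
gusset: A = ½·44·48 = 1056.00, centroid at (38.67, 42.00).
ΣA = 6956.00 mm²
ΣAx_c = (4080.00)(12.00) + (1820.00)(59.00) + (1056.00)(38.67) = 197172.00 mm³
ΣAy_c = (4080.00)(85.00) + (1820.00)(13.00) + (1056.00)(42.00) = 414812.00 mm³
x_c = 197172.00 / 6956.00 = 28.35 mm
y_c = 414812.00 / 6956.00 = 59.63 mm

x_c = 28.35 mm, y_c = 59.63 mm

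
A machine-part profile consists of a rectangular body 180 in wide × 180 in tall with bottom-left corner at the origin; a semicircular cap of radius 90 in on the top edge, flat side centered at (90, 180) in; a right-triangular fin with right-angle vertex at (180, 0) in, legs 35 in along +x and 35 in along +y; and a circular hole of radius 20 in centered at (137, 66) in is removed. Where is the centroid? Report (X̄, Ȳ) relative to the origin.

Part | A | x̄ᵢ | ȳᵢ | A·x̄ᵢ | A·ȳᵢ
rectangular body | 32400.00 | 90.00 | 90.00 | 2916000.00 | 2916000.00
semicircular top | 12723.45 | 90.00 | 218.20 | 1145110.52 | 2776221.04
triangular fin | 612.50 | 191.67 | 11.67 | 117395.83 | 7145.83
hole | -1256.64 | 137.00 | 66.00 | -172159.28 | -82938.05
Σ | 44479.31 |  |  | 4006347.08 | 5616428.83
X̄ = 4006347.08 / 44479.31 = 90.07 in
Ȳ = 5616428.83 / 44479.31 = 126.27 in

X̄ = 90.07 in, Ȳ = 126.27 in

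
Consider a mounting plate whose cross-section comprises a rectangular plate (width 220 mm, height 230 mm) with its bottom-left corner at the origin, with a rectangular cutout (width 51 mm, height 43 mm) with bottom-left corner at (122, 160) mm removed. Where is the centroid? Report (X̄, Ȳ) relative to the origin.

X̄ = 108.30 mm, Ȳ = 111.99 mm

plate: A = 220 × 230 = 50600.00, centroid at (110.00, 115.00).
hole: A = −(51 × 43) = -2193.00, centroid at (147.50, 181.50).
ΣA = 48407.00 mm²
ΣAX̄ = (50600.00)(110.00) + (-2193.00)(147.50) = 5242532.50 mm³
ΣAȲ = (50600.00)(115.00) + (-2193.00)(181.50) = 5420970.50 mm³
X̄ = 5242532.50 / 48407.00 = 108.30 mm
Ȳ = 5420970.50 / 48407.00 = 111.99 mm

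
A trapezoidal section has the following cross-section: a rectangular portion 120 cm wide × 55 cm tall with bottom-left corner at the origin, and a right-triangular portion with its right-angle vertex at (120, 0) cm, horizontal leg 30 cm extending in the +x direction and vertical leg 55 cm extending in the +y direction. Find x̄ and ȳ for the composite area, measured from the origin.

x̄ = 67.78 cm, ȳ = 26.48 cm

Part | A | x̄ᵢ | ȳᵢ | A·x̄ᵢ | A·ȳᵢ
rectangular portion | 6600.00 | 60.00 | 27.50 | 396000.00 | 181500.00
triangular portion | 825.00 | 130.00 | 18.33 | 107250.00 | 15125.00
Σ | 7425.00 |  |  | 503250.00 | 196625.00
x̄ = 503250.00 / 7425.00 = 67.78 cm
ȳ = 196625.00 / 7425.00 = 26.48 cm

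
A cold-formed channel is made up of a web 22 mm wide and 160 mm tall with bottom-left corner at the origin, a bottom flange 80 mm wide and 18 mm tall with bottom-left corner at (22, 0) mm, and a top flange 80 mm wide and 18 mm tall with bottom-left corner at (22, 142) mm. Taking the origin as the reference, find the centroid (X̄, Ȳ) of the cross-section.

web: A = 22 × 160 = 3520.00, centroid at (11.00, 80.00).
bottom flange: A = 80 × 18 = 1440.00, centroid at (62.00, 9.00).
top flange: A = 80 × 18 = 1440.00, centroid at (62.00, 151.00).
ΣA = 6400.00 mm²
ΣAX̄ = (3520.00)(11.00) + (1440.00)(62.00) + (1440.00)(62.00) = 217280.00 mm³
ΣAȲ = (3520.00)(80.00) + (1440.00)(9.00) + (1440.00)(151.00) = 512000.00 mm³
X̄ = 217280.00 / 6400.00 = 33.95 mm
Ȳ = 512000.00 / 6400.00 = 80.00 mm

X̄ = 33.95 mm, Ȳ = 80.00 mm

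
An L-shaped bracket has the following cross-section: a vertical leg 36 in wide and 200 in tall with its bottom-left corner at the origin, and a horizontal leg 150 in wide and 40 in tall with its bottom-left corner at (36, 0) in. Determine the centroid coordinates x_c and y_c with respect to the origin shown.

vertical leg: A = 36 × 200 = 7200.00, centroid at (18.00, 100.00).
horizontal leg: A = 150 × 40 = 6000.00, centroid at (111.00, 20.00).
ΣA = 13200.00 in², ΣAx_c = 795600.00 in³, ΣAy_c = 840000.00 in³.
x_c = 795600.00/13200.00 = 60.27 in; y_c = 840000.00/13200.00 = 63.64 in.

x_c = 60.27 in, y_c = 63.64 in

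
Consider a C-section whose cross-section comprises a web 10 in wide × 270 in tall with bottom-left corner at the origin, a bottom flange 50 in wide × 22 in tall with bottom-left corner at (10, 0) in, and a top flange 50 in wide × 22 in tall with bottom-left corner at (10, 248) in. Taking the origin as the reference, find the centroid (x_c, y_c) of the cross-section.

x_c = 18.47 in, y_c = 135.00 in

web: A = 10 × 270 = 2700.00, centroid at (5.00, 135.00).
bottom flange: A = 50 × 22 = 1100.00, centroid at (35.00, 11.00).
top flange: A = 50 × 22 = 1100.00, centroid at (35.00, 259.00).
ΣA = 4900.00 in²
ΣAx_c = (2700.00)(5.00) + (1100.00)(35.00) + (1100.00)(35.00) = 90500.00 in³
ΣAy_c = (2700.00)(135.00) + (1100.00)(11.00) + (1100.00)(259.00) = 661500.00 in³
x_c = 90500.00 / 4900.00 = 18.47 in
y_c = 661500.00 / 4900.00 = 135.00 in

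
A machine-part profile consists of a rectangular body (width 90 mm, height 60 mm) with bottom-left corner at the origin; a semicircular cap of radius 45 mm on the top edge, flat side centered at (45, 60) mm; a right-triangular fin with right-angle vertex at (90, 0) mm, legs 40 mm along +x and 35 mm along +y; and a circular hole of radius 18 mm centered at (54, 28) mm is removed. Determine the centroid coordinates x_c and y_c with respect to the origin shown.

rectangular body: A = 90 × 60 = 5400.00, centroid at (45.00, 30.00).
semicircular top: A = ½π·45² = 3180.86, centroid at (45.00, 79.10).
triangular fin: A = ½·40·35 = 700.00, centroid at (103.33, 11.67).
hole: A = −π·18² = -1017.88, centroid at (54.00, 28.00).
ΣA = 8262.99 mm²
ΣAx_c = (5400.00)(45.00) + (3180.86)(45.00) + (700.00)(103.33) + (-1017.88)(54.00) = 403506.84 mm³
ΣAy_c = (5400.00)(30.00) + (3180.86)(79.10) + (700.00)(11.67) + (-1017.88)(28.00) = 393267.89 mm³
x_c = 403506.84 / 8262.99 = 48.83 mm
y_c = 393267.89 / 8262.99 = 47.59 mm

x_c = 48.83 mm, y_c = 47.59 mm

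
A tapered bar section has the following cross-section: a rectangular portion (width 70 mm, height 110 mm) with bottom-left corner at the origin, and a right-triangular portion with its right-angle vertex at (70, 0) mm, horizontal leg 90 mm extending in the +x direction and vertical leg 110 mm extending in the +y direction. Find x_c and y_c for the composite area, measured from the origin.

rectangular portion: A = 70 × 110 = 7700.00, centroid at (35.00, 55.00).
triangular portion: A = ½·90·110 = 4950.00, centroid at (100.00, 36.67).
ΣA = 12650.00 mm², ΣAx_c = 764500.00 mm³, ΣAy_c = 605000.00 mm³.
x_c = 764500.00/12650.00 = 60.43 mm; y_c = 605000.00/12650.00 = 47.83 mm.

x_c = 60.43 mm, y_c = 47.83 mm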